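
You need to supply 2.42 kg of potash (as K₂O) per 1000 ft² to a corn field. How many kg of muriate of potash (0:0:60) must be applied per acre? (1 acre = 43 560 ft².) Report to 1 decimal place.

175.7 kg of product per acre

Product per 1000 ft² = 2.42 / 60% = 4.03333 kg.
Convert to per acre: 4.03333 × 43.56 = 175.692 kg.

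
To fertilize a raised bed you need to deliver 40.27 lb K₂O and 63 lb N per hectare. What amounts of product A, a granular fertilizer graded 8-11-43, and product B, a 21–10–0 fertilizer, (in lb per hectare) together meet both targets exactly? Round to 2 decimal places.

With a, b = lb per hectare of product A and product B:
K₂O: 0.43·a + 0·b = 40.27
N: 0.08·a + 0.21·b = 63
Eliminate a: (row1) − 0.43/0.08·(row2) → -1.12875·b = -298.355, so b = 264.323.
Back-substitute: a = (40.27 − 0·264.323) / 0.43 = 93.6512.

93.65 lb product A, 264.32 lb product B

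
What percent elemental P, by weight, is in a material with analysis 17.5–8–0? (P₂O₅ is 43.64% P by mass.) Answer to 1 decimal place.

3.5% P

%P = 8 × 0.4364 = 3.4912%.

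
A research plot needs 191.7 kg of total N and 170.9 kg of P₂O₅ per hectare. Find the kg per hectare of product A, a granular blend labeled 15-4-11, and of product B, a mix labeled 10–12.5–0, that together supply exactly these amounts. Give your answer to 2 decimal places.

Let a = kg of product A, b = kg of product B (per hectare).
N: 0.15·a + 0.1·b = 191.7
P₂O₅: 0.04·a + 0.125·b = 170.9
Solving simultaneously: a = 465.932, b = 1218.102.

465.93 kg product A, 1218.10 kg product B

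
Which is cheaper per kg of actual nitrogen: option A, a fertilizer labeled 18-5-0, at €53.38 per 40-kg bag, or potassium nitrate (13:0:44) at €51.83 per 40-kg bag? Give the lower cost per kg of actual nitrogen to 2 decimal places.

€7.41 per kg N (option A)

option A: N per bag = 40 × 18% = 7.2 kg; cost = 53.38 / 7.2 = €7.4139/kg N.
potassium nitrate: N per bag = 40 × 13% = 5.2 kg; cost = 51.83 / 5.2 = €9.9673/kg N.
option A is cheaper.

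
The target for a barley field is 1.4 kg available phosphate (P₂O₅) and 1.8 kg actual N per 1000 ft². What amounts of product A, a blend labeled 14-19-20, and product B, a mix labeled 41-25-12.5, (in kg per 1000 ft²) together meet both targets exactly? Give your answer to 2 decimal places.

2.89 kg product A, 3.40 kg product B

Let a = kg of product A, b = kg of product B (per 1000 ft²).
P₂O₅: 0.19·a + 0.25·b = 1.4
N: 0.14·a + 0.41·b = 1.8
Solving simultaneously: a = 2.89044, b = 3.40326.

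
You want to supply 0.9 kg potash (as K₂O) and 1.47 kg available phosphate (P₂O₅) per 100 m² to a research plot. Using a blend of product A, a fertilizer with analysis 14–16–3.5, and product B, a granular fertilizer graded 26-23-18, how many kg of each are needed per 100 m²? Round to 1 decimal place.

With a, b = kg per 100 m² of product A and product B:
K₂O: 0.035·a + 0.18·b = 0.9
P₂O₅: 0.16·a + 0.23·b = 1.47
Eliminate a: (row1) − 0.035/0.16·(row2) → 0.129687·b = 0.578437, so b = 4.46024.
Back-substitute: a = (0.9 − 0.18·4.46024) / 0.035 = 2.7759.

2.8 kg product A, 4.5 kg product B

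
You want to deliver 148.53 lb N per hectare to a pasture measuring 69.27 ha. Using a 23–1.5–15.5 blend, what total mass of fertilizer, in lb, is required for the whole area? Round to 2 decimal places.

44733.36 lb

Product per hectare = 148.53 / 23% = 645.783 lb.
Total product = 645.783 × 69.27 = 44733.361 lb.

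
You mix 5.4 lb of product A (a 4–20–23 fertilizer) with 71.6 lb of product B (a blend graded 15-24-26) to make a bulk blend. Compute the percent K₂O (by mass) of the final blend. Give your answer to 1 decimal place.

25.8% K₂O

Total mass = 5.4 + 71.6 = 77 lb.
K₂O mass = 23%×5.4 + 26%×71.6 = 19.858 lb.
% K₂O = 19.858 / 77 = 25.7896%.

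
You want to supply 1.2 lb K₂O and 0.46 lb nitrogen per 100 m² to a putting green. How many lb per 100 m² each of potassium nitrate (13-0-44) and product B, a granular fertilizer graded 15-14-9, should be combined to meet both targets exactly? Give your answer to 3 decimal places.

2.552 lb potassium nitrate, 0.855 lb product B

With a, b = lb per 100 m² of potassium nitrate and product B:
K₂O: 0.44·a + 0.09·b = 1.2
N: 0.13·a + 0.15·b = 0.46
From row1: a = (1.2 − 0.09·b) / 0.44.
Into row2: 0.13·(1.2 − 0.09·b)/0.44 + 0.15·b = 0.46 → b = 0.854512, a = 2.55249.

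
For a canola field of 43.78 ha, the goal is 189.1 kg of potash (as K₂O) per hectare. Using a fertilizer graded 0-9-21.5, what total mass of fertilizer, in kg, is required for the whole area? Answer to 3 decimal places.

38506.037 kg

Product per hectare = 189.1 / 21.5% = 879.535 kg.
Total product = 879.535 × 43.78 = 38506.0372 kg.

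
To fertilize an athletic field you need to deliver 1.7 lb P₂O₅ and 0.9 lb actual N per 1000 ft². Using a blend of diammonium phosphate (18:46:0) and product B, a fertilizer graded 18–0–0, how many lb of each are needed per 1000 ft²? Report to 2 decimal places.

Let a = lb of diammonium phosphate, b = lb of product B (per 1000 ft²).
P₂O₅: 0.46·a + 0·b = 1.7
N: 0.18·a + 0.18·b = 0.9
Eliminate a: (row1) − 0.46/0.18·(row2) → -0.46·b = -0.6, so b = 1.30435.
Back-substitute: a = (1.7 − 0·1.30435) / 0.46 = 3.69565.

3.70 lb diammonium phosphate, 1.30 lb product B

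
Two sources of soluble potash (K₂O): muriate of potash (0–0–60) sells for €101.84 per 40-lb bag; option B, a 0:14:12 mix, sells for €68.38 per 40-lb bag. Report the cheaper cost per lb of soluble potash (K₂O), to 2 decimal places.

€4.24 per lb K₂O (muriate of potash)

muriate of potash: K₂O per bag = 40 × 60% = 24 lb; cost = 101.84 / 24 = €4.2433/lb K₂O.
option B: K₂O per bag = 40 × 12% = 4.8 lb; cost = 68.38 / 4.8 = €14.2458/lb K₂O.
muriate of potash is cheaper.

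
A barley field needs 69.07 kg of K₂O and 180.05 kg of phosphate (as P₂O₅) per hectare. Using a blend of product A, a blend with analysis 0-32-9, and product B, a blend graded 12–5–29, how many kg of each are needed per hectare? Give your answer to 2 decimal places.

Per-hectare balance (a = product A, b = product B):
K₂O: 0.09·a + 0.29·b = 69.07
P₂O₅: 0.32·a + 0.05·b = 180.05
Solving simultaneously: a = 552.2197, b = 66.7939.

552.22 kg product A, 66.79 kg product B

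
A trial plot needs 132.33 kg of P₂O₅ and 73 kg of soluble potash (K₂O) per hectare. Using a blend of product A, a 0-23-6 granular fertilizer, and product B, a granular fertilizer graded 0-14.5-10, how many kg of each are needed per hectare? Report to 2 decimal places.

Let a = kg of product A, b = kg of product B (per hectare).
P₂O₅: 0.23·a + 0.145·b = 132.33
K₂O: 0.06·a + 0.1·b = 73
Solving simultaneously: a = 185.1748, b = 618.895.

185.17 kg product A, 618.90 kg product B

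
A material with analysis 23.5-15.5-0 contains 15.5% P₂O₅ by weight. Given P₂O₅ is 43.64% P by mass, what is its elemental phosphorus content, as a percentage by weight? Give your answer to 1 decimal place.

6.8% P

%P = 15.5 × 0.4364 = 6.7642%.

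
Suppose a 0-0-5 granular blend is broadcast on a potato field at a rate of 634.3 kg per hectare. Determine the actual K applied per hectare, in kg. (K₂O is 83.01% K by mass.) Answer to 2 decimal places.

26.33 kg K per hectare

K₂O per hectare = 634.3 × 5% = 31.715 kg.
Elemental K = 31.715 × 0.8301 = 26.3266 kg per hectare.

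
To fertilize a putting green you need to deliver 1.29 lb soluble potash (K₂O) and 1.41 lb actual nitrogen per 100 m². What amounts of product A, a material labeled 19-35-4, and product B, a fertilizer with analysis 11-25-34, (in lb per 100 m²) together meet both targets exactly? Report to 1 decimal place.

5.6 lb product A, 3.1 lb product B

Let a = lb of product A, b = lb of product B (per 100 m²).
K₂O: 0.04·a + 0.34·b = 1.29
N: 0.19·a + 0.11·b = 1.41
Solving simultaneously: a = 5.60631, b = 3.13455.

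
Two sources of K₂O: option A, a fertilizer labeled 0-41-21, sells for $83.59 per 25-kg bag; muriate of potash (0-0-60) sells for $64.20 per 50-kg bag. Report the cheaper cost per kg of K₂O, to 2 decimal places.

option A: K₂O per bag = 25 × 21% = 5.25 kg; cost = 83.59 / 5.25 = $15.9219/kg K₂O.
muriate of potash: K₂O per bag = 50 × 60% = 30 kg; cost = 64.20 / 30 = $2.1400/kg K₂O.
muriate of potash is cheaper.

$2.14 per kg K₂O (muriate of potash)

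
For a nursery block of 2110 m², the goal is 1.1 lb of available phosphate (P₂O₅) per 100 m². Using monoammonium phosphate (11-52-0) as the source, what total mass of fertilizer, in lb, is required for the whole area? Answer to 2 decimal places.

Product per 100 m² = 1.1 / 52% = 2.11538 lb.
Total product = 2.11538 × 2110 / 100 = 44.6346 lb.

44.63 lb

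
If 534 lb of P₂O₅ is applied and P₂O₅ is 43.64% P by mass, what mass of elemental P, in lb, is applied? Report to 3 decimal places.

233.038 lb P

P = 534 × 0.4364 = 233.0376 lb.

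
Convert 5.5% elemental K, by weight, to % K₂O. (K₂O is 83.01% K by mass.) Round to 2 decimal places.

%K₂O = 5.5 / 0.8301 = 6.62571%.

6.63% K₂O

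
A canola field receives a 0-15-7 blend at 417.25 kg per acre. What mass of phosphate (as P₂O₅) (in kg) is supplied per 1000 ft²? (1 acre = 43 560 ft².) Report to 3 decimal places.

P₂O₅ per acre = 417.25 × 15% = 62.5875 kg.
Convert to per 1000 ft²: 62.5875 × 0.0229568 = 1.43681 kg.

1.437 kg P₂O₅ per thousand sq ft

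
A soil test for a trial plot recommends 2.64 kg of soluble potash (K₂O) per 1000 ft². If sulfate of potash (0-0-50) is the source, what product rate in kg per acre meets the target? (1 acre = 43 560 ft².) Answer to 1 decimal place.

230.0 kg of product per acre

Product per 1000 ft² = 2.64 / 50% = 5.28 kg.
Convert to per acre: 5.28 × 43.56 = 229.997 kg.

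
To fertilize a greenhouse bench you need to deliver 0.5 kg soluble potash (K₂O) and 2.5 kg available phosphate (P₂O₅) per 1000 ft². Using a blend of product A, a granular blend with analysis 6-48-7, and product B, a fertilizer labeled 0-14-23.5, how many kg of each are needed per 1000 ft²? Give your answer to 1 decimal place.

With a, b = kg per 1000 ft² of product A and product B:
K₂O: 0.07·a + 0.235·b = 0.5
P₂O₅: 0.48·a + 0.14·b = 2.5
Solving simultaneously: a = 5.02427, b = 0.631068.

5.0 kg product A, 0.6 kg product B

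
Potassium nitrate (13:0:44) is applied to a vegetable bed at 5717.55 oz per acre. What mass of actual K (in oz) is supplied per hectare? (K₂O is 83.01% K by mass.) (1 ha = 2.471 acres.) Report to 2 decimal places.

K₂O per acre = 5717.55 × 44% = 2515.72 oz.
Elemental K = 2515.72 × 0.8301 = 2088.3 oz per acre.
Convert to per hectare: 2088.3 × 2.471 = 5160.191 oz.

5160.19 oz K per hectare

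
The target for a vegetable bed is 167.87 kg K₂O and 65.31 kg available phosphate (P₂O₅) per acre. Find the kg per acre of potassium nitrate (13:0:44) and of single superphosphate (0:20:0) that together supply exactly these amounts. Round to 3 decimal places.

381.523 kg potassium nitrate, 326.550 kg single superphosphate

Per-acre balance (a = potassium nitrate, b = single superphosphate):
K₂O: 0.44·a + 0·b = 167.87
P₂O₅: 0·a + 0.2·b = 65.31
Solving simultaneously: a = 381.5227, b = 326.55.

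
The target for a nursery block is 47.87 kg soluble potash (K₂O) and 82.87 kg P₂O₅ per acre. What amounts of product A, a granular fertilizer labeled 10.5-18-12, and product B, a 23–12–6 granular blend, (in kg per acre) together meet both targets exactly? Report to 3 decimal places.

214.500 kg product A, 368.833 kg product B

Per-acre balance (a = product A, b = product B):
K₂O: 0.12·a + 0.06·b = 47.87
P₂O₅: 0.18·a + 0.12·b = 82.87
Eliminate a: (row1) − 0.12/0.18·(row2) → -0.02·b = -7.37667, so b = 368.8333.
Back-substitute: a = (47.87 − 0.06·368.8333) / 0.12 = 214.5.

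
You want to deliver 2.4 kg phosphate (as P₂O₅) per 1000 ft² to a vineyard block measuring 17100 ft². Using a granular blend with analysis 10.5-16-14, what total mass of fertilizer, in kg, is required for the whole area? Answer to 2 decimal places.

Product per 1000 ft² = 2.4 / 16% = 15 kg.
Total product = 15 × 17100 / 1000 = 256.5 kg.

256.50 kg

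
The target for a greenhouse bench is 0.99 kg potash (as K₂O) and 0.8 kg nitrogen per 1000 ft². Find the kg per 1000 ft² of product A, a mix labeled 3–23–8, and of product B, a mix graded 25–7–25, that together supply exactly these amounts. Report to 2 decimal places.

3.80 kg product A, 2.74 kg product B

With a, b = kg per 1000 ft² of product A and product B:
K₂O: 0.08·a + 0.25·b = 0.99
N: 0.03·a + 0.25·b = 0.8
Solving simultaneously: a = 3.8, b = 2.744.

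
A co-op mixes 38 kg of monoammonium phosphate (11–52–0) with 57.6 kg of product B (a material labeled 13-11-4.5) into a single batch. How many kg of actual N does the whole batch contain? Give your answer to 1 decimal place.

N mass = 11%×38 + 13%×57.6 = 11.668 kg.

11.7 kg N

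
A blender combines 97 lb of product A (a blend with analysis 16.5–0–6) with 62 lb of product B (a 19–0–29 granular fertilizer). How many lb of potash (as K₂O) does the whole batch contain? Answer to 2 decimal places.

K₂O mass = 6%×97 + 29%×62 = 23.8 lb.

23.80 lb K₂O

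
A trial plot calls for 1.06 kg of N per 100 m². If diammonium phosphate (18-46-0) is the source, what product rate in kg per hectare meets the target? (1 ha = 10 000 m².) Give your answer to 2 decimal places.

588.89 kg of product per hectare

Product per 100 m² = 1.06 / 18% = 5.88889 kg.
Convert to per hectare: 5.88889 × 100 = 588.889 kg.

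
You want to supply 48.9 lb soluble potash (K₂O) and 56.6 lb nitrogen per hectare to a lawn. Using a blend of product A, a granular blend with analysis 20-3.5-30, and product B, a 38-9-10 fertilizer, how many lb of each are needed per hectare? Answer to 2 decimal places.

137.47 lb product A, 76.60 lb product B

With a, b = lb per hectare of product A and product B:
K₂O: 0.3·a + 0.1·b = 48.9
N: 0.2·a + 0.38·b = 56.6
Solving simultaneously: a = 137.468, b = 76.5957.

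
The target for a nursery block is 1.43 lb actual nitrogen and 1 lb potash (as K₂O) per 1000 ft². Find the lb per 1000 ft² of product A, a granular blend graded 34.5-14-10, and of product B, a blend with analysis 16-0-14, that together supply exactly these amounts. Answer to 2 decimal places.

1.24 lb product A, 6.25 lb product B

With a, b = lb per 1000 ft² of product A and product B:
N: 0.345·a + 0.16·b = 1.43
K₂O: 0.1·a + 0.14·b = 1
Solving simultaneously: a = 1.24458, b = 6.25387.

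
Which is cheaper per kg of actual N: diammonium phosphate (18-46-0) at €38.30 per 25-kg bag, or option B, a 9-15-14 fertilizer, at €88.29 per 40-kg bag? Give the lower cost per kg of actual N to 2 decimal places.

€8.51 per kg N (diammonium phosphate)

diammonium phosphate: N per bag = 25 × 18% = 4.5 kg; cost = 38.30 / 4.5 = €8.5111/kg N.
option B: N per bag = 40 × 9% = 3.6 kg; cost = 88.29 / 3.6 = €24.5250/kg N.
diammonium phosphate is cheaper.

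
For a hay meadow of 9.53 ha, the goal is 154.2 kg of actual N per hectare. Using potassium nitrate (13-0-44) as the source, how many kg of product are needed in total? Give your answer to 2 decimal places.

11304.05 kg

Product per hectare = 154.2 / 13% = 1186.15 kg.
Total product = 1186.15 × 9.53 = 11304.046 kg.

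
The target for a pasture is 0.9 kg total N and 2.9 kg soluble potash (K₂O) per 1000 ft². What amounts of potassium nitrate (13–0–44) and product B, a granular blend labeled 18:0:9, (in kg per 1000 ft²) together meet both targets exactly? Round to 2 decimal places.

6.53 kg potassium nitrate, 0.28 kg product B

Let a = kg of potassium nitrate, b = kg of product B (per 1000 ft²).
N: 0.13·a + 0.18·b = 0.9
K₂O: 0.44·a + 0.09·b = 2.9
Solving simultaneously: a = 6.53333, b = 0.281481.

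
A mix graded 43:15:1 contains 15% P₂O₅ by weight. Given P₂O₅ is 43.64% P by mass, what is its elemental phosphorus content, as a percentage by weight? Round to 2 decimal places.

6.55% P

%P = 15 × 0.4364 = 6.546%.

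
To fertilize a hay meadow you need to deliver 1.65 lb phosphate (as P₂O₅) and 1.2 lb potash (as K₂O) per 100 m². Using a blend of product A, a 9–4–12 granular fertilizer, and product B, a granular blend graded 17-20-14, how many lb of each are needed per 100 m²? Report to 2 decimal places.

0.49 lb product A, 8.15 lb product B

With a, b = lb per 100 m² of product A and product B:
P₂O₅: 0.04·a + 0.2·b = 1.65
K₂O: 0.12·a + 0.14·b = 1.2
Eliminate a: (row1) − 0.04/0.12·(row2) → 0.153333·b = 1.25, so b = 8.15217.
Back-substitute: a = (1.65 − 0.2·8.15217) / 0.04 = 0.48913.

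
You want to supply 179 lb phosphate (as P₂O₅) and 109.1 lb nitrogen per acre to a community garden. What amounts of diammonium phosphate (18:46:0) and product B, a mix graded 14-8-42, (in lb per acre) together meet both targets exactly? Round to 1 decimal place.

326.6 lb diammonium phosphate, 359.3 lb product B

Let a = lb of diammonium phosphate, b = lb of product B (per acre).
P₂O₅: 0.46·a + 0.08·b = 179
N: 0.18·a + 0.14·b = 109.1
Eliminate b: (row1) − 0.08/0.14·(row2) → 0.357143·a = 116.657, so a = 326.64.
Then b = (109.1 − 0.18·326.64) / 0.14 = 359.32.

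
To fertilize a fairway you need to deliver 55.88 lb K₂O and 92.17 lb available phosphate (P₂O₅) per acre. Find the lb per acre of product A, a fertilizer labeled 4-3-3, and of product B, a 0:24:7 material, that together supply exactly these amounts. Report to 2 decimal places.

1364.57 lb product A, 213.47 lb product B

Let a = lb of product A, b = lb of product B (per acre).
K₂O: 0.03·a + 0.07·b = 55.88
P₂O₅: 0.03·a + 0.24·b = 92.17
From row1: a = (55.88 − 0.07·b) / 0.03.
Into row2: 0.03·(55.88 − 0.07·b)/0.03 + 0.24·b = 92.17 → b = 213.471, a = 1364.569.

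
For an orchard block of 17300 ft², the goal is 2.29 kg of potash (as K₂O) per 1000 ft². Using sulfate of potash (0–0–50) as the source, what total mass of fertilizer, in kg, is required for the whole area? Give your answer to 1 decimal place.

Product per 1000 ft² = 2.29 / 50% = 4.58 kg.
Total product = 4.58 × 17300 / 1000 = 79.234 kg.

79.2 kg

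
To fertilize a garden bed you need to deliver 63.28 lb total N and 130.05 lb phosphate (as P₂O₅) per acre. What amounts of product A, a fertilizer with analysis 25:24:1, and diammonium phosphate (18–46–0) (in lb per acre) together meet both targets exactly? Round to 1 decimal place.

With a, b = lb per acre of product A and diammonium phosphate:
N: 0.25·a + 0.18·b = 63.28
P₂O₅: 0.24·a + 0.46·b = 130.05
Eliminate a: (row1) − 0.25/0.24·(row2) → -0.299167·b = -72.1888, so b = 241.299.
Back-substitute: a = (63.28 − 0.18·241.299) / 0.25 = 79.3844.

79.4 lb product A, 241.3 lb diammonium phosphate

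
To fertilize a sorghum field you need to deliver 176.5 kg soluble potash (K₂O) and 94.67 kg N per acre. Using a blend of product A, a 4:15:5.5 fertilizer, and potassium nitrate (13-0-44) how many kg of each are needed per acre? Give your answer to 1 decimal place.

1790.4 kg product A, 177.3 kg potassium nitrate

Let a = kg of product A, b = kg of potassium nitrate (per acre).
K₂O: 0.055·a + 0.44·b = 176.5
N: 0.04·a + 0.13·b = 94.67
Eliminate b: (row1) − 0.44/0.13·(row2) → -0.0803846·a = -143.922, so a = 1790.41.
Then b = (94.67 − 0.04·1790.41) / 0.13 = 177.335.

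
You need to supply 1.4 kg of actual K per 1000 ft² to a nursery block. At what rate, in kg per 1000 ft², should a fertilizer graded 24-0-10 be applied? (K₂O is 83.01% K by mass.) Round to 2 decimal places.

16.87 kg of product per thousand sq ft

As K₂O: 1.4 / 0.8301 = 1.68654 kg per 1000 ft².
Product per 1000 ft² = 1.68654 / 10% = 16.8654 kg.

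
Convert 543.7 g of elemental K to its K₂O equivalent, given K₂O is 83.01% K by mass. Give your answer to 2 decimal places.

654.98 g K₂O

K₂O = 543.7 / 0.8301 = 654.981 g.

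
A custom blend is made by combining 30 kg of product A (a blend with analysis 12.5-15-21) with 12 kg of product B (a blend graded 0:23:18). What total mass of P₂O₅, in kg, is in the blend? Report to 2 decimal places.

P₂O₅ mass = 15%×30 + 23%×12 = 7.26 kg.

7.26 kg P₂O₅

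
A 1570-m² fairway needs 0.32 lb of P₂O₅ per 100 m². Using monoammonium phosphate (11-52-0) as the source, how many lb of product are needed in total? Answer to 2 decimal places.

Product per 100 m² = 0.32 / 52% = 0.615385 lb.
Total product = 0.615385 × 1570 / 100 = 9.66154 lb.

9.66 lb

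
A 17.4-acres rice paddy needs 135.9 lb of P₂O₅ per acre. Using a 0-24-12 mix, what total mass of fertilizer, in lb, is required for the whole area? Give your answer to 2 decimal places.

Product per acre = 135.9 / 24% = 566.25 lb.
Total product = 566.25 × 17.4 = 9852.75 lb.

9852.75 lb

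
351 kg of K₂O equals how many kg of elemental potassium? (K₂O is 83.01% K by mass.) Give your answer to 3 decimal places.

291.365 kg K

K = 351 × 0.8301 = 291.3651 kg.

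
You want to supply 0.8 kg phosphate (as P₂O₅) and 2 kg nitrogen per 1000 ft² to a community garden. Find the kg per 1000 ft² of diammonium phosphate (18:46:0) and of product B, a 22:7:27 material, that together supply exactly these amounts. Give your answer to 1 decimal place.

0.4 kg diammonium phosphate, 8.8 kg product B

Per-1000 ft² balance (a = diammonium phosphate, b = product B):
P₂O₅: 0.46·a + 0.07·b = 0.8
N: 0.18·a + 0.22·b = 2
From row1: a = (0.8 − 0.07·b) / 0.46.
Into row2: 0.18·(0.8 − 0.07·b)/0.46 + 0.22·b = 2 → b = 8.75847, a = 0.406321.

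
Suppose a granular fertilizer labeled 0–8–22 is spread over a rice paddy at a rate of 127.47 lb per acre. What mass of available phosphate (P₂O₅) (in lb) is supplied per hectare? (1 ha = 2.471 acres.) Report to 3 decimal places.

25.198 lb P₂O₅ per hectare

P₂O₅ per acre = 127.47 × 8% = 10.1976 lb.
Convert to per hectare: 10.1976 × 2.471 = 25.1983 lb.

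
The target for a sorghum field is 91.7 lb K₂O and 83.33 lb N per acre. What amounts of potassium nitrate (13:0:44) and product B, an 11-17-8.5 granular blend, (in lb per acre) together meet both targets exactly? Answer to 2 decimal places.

With a, b = lb per acre of potassium nitrate and product B:
K₂O: 0.44·a + 0.085·b = 91.7
N: 0.13·a + 0.11·b = 83.33
Eliminate b: (row1) − 0.085/0.11·(row2) → 0.339545·a = 27.3086, so a = 80.427.
Then b = (83.33 − 0.13·80.427) / 0.11 = 662.495.

80.43 lb potassium nitrate, 662.50 lb product B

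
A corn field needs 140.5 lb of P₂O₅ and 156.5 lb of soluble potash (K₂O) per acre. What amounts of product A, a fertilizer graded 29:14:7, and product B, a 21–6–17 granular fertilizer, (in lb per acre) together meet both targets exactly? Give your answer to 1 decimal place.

739.5 lb product A, 616.1 lb product B

Per-acre balance (a = product A, b = product B):
P₂O₅: 0.14·a + 0.06·b = 140.5
K₂O: 0.07·a + 0.17·b = 156.5
Eliminate b: (row1) − 0.06/0.17·(row2) → 0.115294·a = 85.2647, so a = 739.541.
Then b = (156.5 − 0.07·739.541) / 0.17 = 616.071.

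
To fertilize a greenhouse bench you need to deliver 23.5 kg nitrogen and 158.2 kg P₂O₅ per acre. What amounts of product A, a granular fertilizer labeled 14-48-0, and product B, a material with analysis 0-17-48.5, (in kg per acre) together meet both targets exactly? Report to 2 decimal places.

Let a = kg of product A, b = kg of product B (per acre).
N: 0.14·a + 0·b = 23.5
P₂O₅: 0.48·a + 0.17·b = 158.2
Solving simultaneously: a = 167.857, b = 456.639.

167.86 kg product A, 456.64 kg product B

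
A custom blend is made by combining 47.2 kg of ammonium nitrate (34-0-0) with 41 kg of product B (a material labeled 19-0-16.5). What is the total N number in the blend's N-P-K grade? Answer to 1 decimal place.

27.0% N

Total mass = 47.2 + 41 = 88.2 kg.
N mass = 34%×47.2 + 19%×41 = 23.838 kg.
% N = 23.838 / 88.2 = 27.0272%.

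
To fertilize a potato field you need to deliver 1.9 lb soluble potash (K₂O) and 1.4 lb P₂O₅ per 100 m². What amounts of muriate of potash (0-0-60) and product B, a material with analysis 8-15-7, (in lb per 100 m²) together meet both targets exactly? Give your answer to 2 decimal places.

2.08 lb muriate of potash, 9.33 lb product B

With a, b = lb per 100 m² of muriate of potash and product B:
K₂O: 0.6·a + 0.07·b = 1.9
P₂O₅: 0·a + 0.15·b = 1.4
Solving simultaneously: a = 2.07778, b = 9.33333.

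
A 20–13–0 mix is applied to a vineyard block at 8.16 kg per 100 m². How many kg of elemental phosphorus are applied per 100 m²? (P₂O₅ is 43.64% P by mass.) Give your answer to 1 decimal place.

0.5 kg P per hundred sq m

P₂O₅ per 100 m² = 8.16 × 13% = 1.0608 kg.
Elemental P = 1.0608 × 0.4364 = 0.462933 kg per 100 m².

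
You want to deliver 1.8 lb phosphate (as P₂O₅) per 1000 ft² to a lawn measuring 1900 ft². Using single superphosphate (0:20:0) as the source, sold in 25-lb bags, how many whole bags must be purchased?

Product per 1000 ft² = 1.8 / 20% = 9 lb.
Total product = 9 × 1900 / 1000 = 17.1 lb.
Bags = ⌈17.1 / 25⌉ = 1.

1 bags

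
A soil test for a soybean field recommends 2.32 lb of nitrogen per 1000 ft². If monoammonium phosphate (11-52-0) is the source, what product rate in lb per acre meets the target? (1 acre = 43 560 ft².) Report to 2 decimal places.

918.72 lb of product per acre

Product per 1000 ft² = 2.32 / 11% = 21.0909 lb.
Convert to per acre: 21.0909 × 43.56 = 918.72 lb.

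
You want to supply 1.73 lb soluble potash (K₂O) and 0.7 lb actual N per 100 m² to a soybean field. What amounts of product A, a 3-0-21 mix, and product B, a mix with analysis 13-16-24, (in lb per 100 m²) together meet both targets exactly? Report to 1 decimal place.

2.8 lb product A, 4.7 lb product B

Let a = lb of product A, b = lb of product B (per 100 m²).
K₂O: 0.21·a + 0.24·b = 1.73
N: 0.03·a + 0.13·b = 0.7
From row1: a = (1.73 − 0.24·b) / 0.21.
Into row2: 0.03·(1.73 − 0.24·b)/0.21 + 0.13·b = 0.7 → b = 4.73134, a = 2.83085.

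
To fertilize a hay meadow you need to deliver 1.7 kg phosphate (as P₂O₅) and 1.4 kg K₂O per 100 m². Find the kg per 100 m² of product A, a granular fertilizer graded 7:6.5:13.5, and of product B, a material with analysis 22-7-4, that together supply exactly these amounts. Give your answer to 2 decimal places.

4.38 kg product A, 20.22 kg product B

Per-100 m² balance (a = product A, b = product B):
P₂O₅: 0.065·a + 0.07·b = 1.7
K₂O: 0.135·a + 0.04·b = 1.4
Solving simultaneously: a = 4.37956, b = 20.219.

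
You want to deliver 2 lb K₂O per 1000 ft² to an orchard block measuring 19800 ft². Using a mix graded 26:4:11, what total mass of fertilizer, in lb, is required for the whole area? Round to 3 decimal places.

360.000 lb

Product per 1000 ft² = 2 / 11% = 18.1818 lb.
Total product = 18.1818 × 19800 / 1000 = 360 lb.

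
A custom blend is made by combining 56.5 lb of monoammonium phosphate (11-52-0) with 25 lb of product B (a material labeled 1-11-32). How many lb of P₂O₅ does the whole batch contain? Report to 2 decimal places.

P₂O₅ mass = 52%×56.5 + 11%×25 = 32.13 lb.

32.13 lb P₂O₅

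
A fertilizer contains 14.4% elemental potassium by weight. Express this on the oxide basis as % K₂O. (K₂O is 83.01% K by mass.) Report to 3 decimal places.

17.347% K₂O

%K₂O = 14.4 / 0.8301 = 17.3473%.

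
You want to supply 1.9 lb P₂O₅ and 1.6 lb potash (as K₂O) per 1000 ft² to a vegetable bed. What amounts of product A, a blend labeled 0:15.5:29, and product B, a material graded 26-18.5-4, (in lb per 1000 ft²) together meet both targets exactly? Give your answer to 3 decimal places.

4.636 lb product A, 6.386 lb product B

Let a = lb of product A, b = lb of product B (per 1000 ft²).
P₂O₅: 0.155·a + 0.185·b = 1.9
K₂O: 0.29·a + 0.04·b = 1.6
Eliminate a: (row1) − 0.155/0.29·(row2) → 0.163621·b = 1.04483, so b = 6.38567.
Back-substitute: a = (1.9 − 0.185·6.38567) / 0.155 = 4.63646.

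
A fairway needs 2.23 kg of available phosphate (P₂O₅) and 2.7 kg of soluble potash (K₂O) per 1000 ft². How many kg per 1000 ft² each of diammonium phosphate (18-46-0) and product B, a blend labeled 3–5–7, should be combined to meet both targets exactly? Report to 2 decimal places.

0.66 kg diammonium phosphate, 38.57 kg product B

Let a = kg of diammonium phosphate, b = kg of product B (per 1000 ft²).
P₂O₅: 0.46·a + 0.05·b = 2.23
K₂O: 0·a + 0.07·b = 2.7
Solving simultaneously: a = 0.65528, b = 38.5714.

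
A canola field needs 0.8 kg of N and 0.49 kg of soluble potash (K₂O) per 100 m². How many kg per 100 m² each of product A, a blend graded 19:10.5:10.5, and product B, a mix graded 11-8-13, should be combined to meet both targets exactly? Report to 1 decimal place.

3.8 kg product A, 0.7 kg product B

Let a = kg of product A, b = kg of product B (per 100 m²).
N: 0.19·a + 0.11·b = 0.8
K₂O: 0.105·a + 0.13·b = 0.49
Solving simultaneously: a = 3.80989, b = 0.692015.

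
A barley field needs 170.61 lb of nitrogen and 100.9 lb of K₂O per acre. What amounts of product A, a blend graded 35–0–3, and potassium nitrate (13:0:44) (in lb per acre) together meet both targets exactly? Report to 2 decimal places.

Per-acre balance (a = product A, b = potassium nitrate):
N: 0.35·a + 0.13·b = 170.61
K₂O: 0.03·a + 0.44·b = 100.9
From row1: a = (170.61 − 0.13·b) / 0.35.
Into row2: 0.03·(170.61 − 0.13·b)/0.35 + 0.44·b = 100.9 → b = 201.177, a = 412.734.

412.73 lb product A, 201.18 lb potassium nitrate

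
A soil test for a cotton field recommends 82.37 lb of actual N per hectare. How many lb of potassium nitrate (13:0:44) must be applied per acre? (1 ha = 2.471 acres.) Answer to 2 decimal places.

256.42 lb of product per acre

Product per hectare = 82.37 / 13% = 633.615 lb.
Convert to per acre: 633.615 × 0.404694 = 256.421 lb.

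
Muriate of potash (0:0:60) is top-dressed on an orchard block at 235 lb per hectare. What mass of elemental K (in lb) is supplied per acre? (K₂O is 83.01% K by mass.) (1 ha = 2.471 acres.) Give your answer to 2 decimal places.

47.37 lb K per acre

K₂O per hectare = 235 × 60% = 141 lb.
Elemental K = 141 × 0.8301 = 117.044 lb per hectare.
Convert to per acre: 117.044 × 0.404694 = 47.3671 lb.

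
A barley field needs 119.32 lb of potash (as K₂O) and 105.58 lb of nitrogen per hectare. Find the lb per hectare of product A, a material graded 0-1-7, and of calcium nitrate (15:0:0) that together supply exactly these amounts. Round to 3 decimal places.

1704.571 lb product A, 703.867 lb calcium nitrate

With a, b = lb per hectare of product A and calcium nitrate:
K₂O: 0.07·a + 0·b = 119.32
N: 0·a + 0.15·b = 105.58
Solving simultaneously: a = 1704.5714, b = 703.8667.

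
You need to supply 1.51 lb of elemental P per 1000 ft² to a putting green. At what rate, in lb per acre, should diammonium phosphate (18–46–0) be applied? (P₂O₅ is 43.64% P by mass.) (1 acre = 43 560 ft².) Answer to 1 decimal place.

As P₂O₅: 1.51 / 0.4364 = 3.46013 lb per 1000 ft².
Product per 1000 ft² = 3.46013 / 46% = 7.52202 lb.
Convert to per acre: 7.52202 × 43.56 = 327.659 lb.

327.7 lb of product per acre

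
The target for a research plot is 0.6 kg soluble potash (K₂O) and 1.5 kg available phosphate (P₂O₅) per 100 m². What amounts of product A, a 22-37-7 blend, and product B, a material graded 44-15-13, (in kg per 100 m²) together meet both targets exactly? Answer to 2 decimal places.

2.79 kg product A, 3.11 kg product B

Per-100 m² balance (a = product A, b = product B):
K₂O: 0.07·a + 0.13·b = 0.6
P₂O₅: 0.37·a + 0.15·b = 1.5
Eliminate b: (row1) − 0.13/0.15·(row2) → -0.250667·a = -0.7, so a = 2.79255.
Then b = (1.5 − 0.37·2.79255) / 0.15 = 3.1117.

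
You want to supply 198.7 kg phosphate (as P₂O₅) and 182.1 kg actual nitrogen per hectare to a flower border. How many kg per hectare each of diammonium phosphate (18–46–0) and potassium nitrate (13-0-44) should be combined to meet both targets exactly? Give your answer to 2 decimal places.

With a, b = kg per hectare of diammonium phosphate and potassium nitrate:
P₂O₅: 0.46·a + 0·b = 198.7
N: 0.18·a + 0.13·b = 182.1
From row1: a = (198.7 − 0·b) / 0.46.
Into row2: 0.18·(198.7 − 0·b)/0.46 + 0.13·b = 182.1 → b = 802.676, a = 431.957.

431.96 kg diammonium phosphate, 802.68 kg potassium nitrate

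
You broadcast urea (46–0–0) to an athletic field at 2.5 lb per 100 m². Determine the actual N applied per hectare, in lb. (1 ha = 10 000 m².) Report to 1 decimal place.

115.0 lb N per hectare

nitrogen per 100 m² = 2.5 × 46% = 1.15 lb.
Convert to per hectare: 1.15 × 100 = 115 lb.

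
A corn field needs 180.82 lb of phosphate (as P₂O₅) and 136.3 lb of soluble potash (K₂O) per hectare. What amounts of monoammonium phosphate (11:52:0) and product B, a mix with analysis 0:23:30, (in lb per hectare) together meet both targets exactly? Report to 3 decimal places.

146.776 lb monoammonium phosphate, 454.333 lb product B

Let a = lb of monoammonium phosphate, b = lb of product B (per hectare).
P₂O₅: 0.52·a + 0.23·b = 180.82
K₂O: 0·a + 0.3·b = 136.3
Solving simultaneously: a = 146.7756, b = 454.3333.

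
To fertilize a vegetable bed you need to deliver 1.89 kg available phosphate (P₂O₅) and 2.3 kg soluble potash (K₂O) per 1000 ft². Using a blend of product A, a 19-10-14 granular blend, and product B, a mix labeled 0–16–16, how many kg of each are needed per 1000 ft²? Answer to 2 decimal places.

With a, b = kg per 1000 ft² of product A and product B:
P₂O₅: 0.1·a + 0.16·b = 1.89
K₂O: 0.14·a + 0.16·b = 2.3
Solving simultaneously: a = 10.25, b = 5.40625.

10.25 kg product A, 5.41 kg product B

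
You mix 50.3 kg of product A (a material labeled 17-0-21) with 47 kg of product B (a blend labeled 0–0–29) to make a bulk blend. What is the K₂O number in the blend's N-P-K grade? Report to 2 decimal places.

Total mass = 50.3 + 47 = 97.3 kg.
K₂O mass = 21%×50.3 + 29%×47 = 24.193 kg.
% K₂O = 24.193 / 97.3 = 24.8643%.

24.86% K₂O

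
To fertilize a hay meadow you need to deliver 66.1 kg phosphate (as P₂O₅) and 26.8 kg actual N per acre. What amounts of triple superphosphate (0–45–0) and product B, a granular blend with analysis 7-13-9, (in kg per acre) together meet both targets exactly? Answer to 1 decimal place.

36.3 kg triple superphosphate, 382.9 kg product B

Let a = kg of triple superphosphate, b = kg of product B (per acre).
P₂O₅: 0.45·a + 0.13·b = 66.1
N: 0·a + 0.07·b = 26.8
Solving simultaneously: a = 36.2857, b = 382.857.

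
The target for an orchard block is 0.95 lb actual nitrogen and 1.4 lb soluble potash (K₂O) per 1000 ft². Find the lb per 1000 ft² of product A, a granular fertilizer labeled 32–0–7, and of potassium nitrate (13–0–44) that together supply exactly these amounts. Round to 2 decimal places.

1.79 lb product A, 2.90 lb potassium nitrate

Per-1000 ft² balance (a = product A, b = potassium nitrate):
N: 0.32·a + 0.13·b = 0.95
K₂O: 0.07·a + 0.44·b = 1.4
Solving simultaneously: a = 1.79195, b = 2.89674.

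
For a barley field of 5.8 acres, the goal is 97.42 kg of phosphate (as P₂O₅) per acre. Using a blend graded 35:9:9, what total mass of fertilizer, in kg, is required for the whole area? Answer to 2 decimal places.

Product per acre = 97.42 / 9% = 1082.44 kg.
Total product = 1082.44 × 5.8 = 6278.178 kg.

6278.18 kg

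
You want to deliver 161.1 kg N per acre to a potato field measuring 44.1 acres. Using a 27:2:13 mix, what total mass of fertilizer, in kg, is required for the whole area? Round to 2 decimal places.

26313.00 kg

Product per acre = 161.1 / 27% = 596.667 kg.
Total product = 596.667 × 44.1 = 26313 kg.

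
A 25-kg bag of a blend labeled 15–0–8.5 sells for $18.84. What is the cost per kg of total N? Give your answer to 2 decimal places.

$5.02 per kg N

N in bag = 25 × 15% = 3.75 kg.
Cost per kg N = $18.84 / 3.75 = $5.0240.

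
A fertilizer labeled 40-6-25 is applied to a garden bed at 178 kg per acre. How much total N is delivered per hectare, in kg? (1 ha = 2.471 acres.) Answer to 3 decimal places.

nitrogen per acre = 178 × 40% = 71.2 kg.
Convert to per hectare: 71.2 × 2.471 = 175.9352 kg.

175.935 kg N per hectare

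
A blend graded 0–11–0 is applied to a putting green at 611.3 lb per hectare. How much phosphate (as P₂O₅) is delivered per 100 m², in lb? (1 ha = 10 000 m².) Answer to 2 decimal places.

P₂O₅ per hectare = 611.3 × 11% = 67.243 lb.
Convert to per 100 m²: 67.243 × 0.01 = 0.67243 lb.

0.67 lb P₂O₅ per hundred sq m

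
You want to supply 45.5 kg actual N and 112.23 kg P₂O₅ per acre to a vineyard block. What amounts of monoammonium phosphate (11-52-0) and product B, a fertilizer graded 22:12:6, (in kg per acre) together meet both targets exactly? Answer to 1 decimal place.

190.0 kg monoammonium phosphate, 111.8 kg product B

With a, b = kg per acre of monoammonium phosphate and product B:
N: 0.11·a + 0.22·b = 45.5
P₂O₅: 0.52·a + 0.12·b = 112.23
Eliminate b: (row1) − 0.22/0.12·(row2) → -0.843333·a = -160.255, so a = 190.026.
Then b = (112.23 − 0.52·190.026) / 0.12 = 111.805.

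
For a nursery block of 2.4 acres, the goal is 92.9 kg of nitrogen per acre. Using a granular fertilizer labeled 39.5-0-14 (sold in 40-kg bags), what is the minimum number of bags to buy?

Product per acre = 92.9 / 39.5% = 235.19 kg.
Total product = 235.19 × 2.4 = 564.456 kg.
Bags = ⌈564.456 / 40⌉ = 15.

15 bags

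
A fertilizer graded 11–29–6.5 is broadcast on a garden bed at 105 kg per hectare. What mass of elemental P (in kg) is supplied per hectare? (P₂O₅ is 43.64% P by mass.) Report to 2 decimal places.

13.29 kg P per hectare

P₂O₅ per hectare = 105 × 29% = 30.45 kg.
Elemental P = 30.45 × 0.4364 = 13.2884 kg per hectare.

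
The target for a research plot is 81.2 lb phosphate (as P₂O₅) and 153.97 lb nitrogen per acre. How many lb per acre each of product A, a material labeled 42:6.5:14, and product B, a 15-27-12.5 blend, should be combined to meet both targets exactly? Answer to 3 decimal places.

283.569 lb product A, 232.474 lb product B

Per-acre balance (a = product A, b = product B):
P₂O₅: 0.065·a + 0.27·b = 81.2
N: 0.42·a + 0.15·b = 153.97
Eliminate a: (row1) − 0.065/0.42·(row2) → 0.246786·b = 57.3713, so b = 232.4742.
Back-substitute: a = (81.2 − 0.27·232.4742) / 0.065 = 283.5687.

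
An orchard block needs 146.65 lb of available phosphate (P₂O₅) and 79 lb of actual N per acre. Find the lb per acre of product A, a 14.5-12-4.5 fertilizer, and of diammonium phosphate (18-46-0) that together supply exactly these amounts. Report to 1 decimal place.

220.5 lb product A, 261.3 lb diammonium phosphate

Let a = lb of product A, b = lb of diammonium phosphate (per acre).
P₂O₅: 0.12·a + 0.46·b = 146.65
N: 0.145·a + 0.18·b = 79
From row1: a = (146.65 − 0.46·b) / 0.12.
Into row2: 0.145·(146.65 − 0.46·b)/0.12 + 0.18·b = 79 → b = 261.292, a = 220.466.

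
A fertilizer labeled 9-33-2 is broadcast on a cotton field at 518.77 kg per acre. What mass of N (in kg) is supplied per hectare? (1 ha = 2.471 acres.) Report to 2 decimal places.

nitrogen per acre = 518.77 × 9% = 46.6893 kg.
Convert to per hectare: 46.6893 × 2.471 = 115.369 kg.

115.37 kg N per hectare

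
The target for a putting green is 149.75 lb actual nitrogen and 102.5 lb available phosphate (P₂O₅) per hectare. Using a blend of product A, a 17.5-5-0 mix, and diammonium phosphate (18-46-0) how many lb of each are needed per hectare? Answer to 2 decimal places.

705.38 lb product A, 146.15 lb diammonium phosphate

With a, b = lb per hectare of product A and diammonium phosphate:
N: 0.175·a + 0.18·b = 149.75
P₂O₅: 0.05·a + 0.46·b = 102.5
From row1: a = (149.75 − 0.18·b) / 0.175.
Into row2: 0.05·(149.75 − 0.18·b)/0.175 + 0.46·b = 102.5 → b = 146.154, a = 705.3846.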